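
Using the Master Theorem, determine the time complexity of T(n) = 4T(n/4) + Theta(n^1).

Master Theorem for T(n) = 4T(n/4) + O(n^1):

a = 4, b = 4, c = 1
log_b(a) = log_4(4) = 1.0000

Case 2: c = 1 = log_4(4) = 1.0000
T(n) = O(n^1 log n) = O(n log n)

For T(n) = 4T(n/4) + O(n^1): log_4(4) = 1.0000. This is Case 2 of the Master Theorem (c = log_b(a), equal work at all levels), giving O(n log n).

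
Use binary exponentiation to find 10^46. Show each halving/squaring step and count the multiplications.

Computing 10^46 by squaring (build up from 10^1; each line after the first costs one multiplication):

10^1 = 10
10^2 = (10^1)^2 = 10^2 = 100
10^4 = (10^2)^2 = 100^2 = 10000
10^5 = 10 * 10^4 = 10 * 10000 = 100000
10^10 = (10^5)^2 = 100000^2 = 10000000000
10^11 = 10 * 10^10 = 10 * 10000000000 = 100000000000
10^22 = (10^11)^2 = 100000000000^2 = 10000000000000000000000
10^23 = 10 * 10^22 = 10 * 10000000000000000000000 = 100000000000000000000000
10^46 = (10^23)^2 = 100000000000000000000000^2 = 10000000000000000000000000000000000000000000000

Result: 10000000000000000000000000000000000000000000000
Multiplications needed: 8 (8 lines after 10^1)

10^46 = 10000000000000000000000000000000000000000000000. Using exponentiation by squaring, this requires 8 multiplications. The key idea: if the exponent is even, square the half-power; if odd, multiply by the base once.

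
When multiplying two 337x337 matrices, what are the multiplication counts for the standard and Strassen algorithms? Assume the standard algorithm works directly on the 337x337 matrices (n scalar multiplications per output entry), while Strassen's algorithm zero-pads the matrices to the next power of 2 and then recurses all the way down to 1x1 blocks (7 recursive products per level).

Matrix multiplication for 337x337 matrices:

Strassen's algorithm requires power-of-2 dimensions. Pad 337x337 to 512x512 (next power of 2).

Standard algorithm: 337^3 = 38272753 multiplications
Strassen's algorithm: 7^(log2(512)) = 7^9 = 40353607 multiplications
Difference: 38272753 - 40353607 = -2080854 (Strassen uses MORE here due to padding overhead — for small or just-over-power-of-2 n, padding can outweigh the per-level savings)

Standard: 38272753 multiplications (337^3). Strassen: 40353607 multiplications (7^9, after padding to 512x512). Strassen reduces 8 recursive multiplications to 7 at each level.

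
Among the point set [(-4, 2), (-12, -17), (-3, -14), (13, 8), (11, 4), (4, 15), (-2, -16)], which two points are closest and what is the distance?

Computing all pairwise distances among 7 points:

d((-4, 2), (-12, -17)) = 20.6155
d((-4, 2), (-3, -14)) = 16.0312
d((-4, 2), (13, 8)) = 18.0278
d((-4, 2), (11, 4)) = 15.1327
d((-4, 2), (4, 15)) = 15.2643
d((-4, 2), (-2, -16)) = 18.1108
d((-12, -17), (-3, -14)) = 9.4868
d((-12, -17), (13, 8)) = 35.3553
d((-12, -17), (11, 4)) = 31.1448
d((-12, -17), (4, 15)) = 35.7771
d((-12, -17), (-2, -16)) = 10.0499
d((-3, -14), (13, 8)) = 27.2029
d((-3, -14), (11, 4)) = 22.8035
d((-3, -14), (4, 15)) = 29.8329
d((-3, -14), (-2, -16)) = 2.2361 <-- minimum
d((13, 8), (11, 4)) = 4.4721
d((13, 8), (4, 15)) = 11.4018
d((13, 8), (-2, -16)) = 28.3019
d((11, 4), (4, 15)) = 13.0384
d((11, 4), (-2, -16)) = 23.8537
d((4, 15), (-2, -16)) = 31.5753

Closest pair: (-3, -14) and (-2, -16) with distance 2.2361

The closest pair is (-3, -14) and (-2, -16) with Euclidean distance 2.2361. For 7 points, brute-force pairwise comparison is shown above. For large n, the divide-and-conquer algorithm (sort by x, recurse on halves, check the dividing strip) achieves O(n log n).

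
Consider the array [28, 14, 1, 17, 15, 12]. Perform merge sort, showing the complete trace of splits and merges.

Merge sort trace:

Split: [28, 14, 1, 17, 15, 12] -> [28, 14, 1] and [17, 15, 12]
  Split: [28, 14, 1] -> [28] and [14, 1]
    Split: [14, 1] -> [14] and [1]
    Merge: [14] + [1] -> [1, 14]
  Merge: [28] + [1, 14] -> [1, 14, 28]
  Split: [17, 15, 12] -> [17] and [15, 12]
    Split: [15, 12] -> [15] and [12]
    Merge: [15] + [12] -> [12, 15]
  Merge: [17] + [12, 15] -> [12, 15, 17]
Merge: [1, 14, 28] + [12, 15, 17] -> [1, 12, 14, 15, 17, 28]

Final sorted array: [1, 12, 14, 15, 17, 28]

The merge sort proceeds by recursively splitting the array and merging sorted halves.
After all merges, the sorted array is [1, 12, 14, 15, 17, 28].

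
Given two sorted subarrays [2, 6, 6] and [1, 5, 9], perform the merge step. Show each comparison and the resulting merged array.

Merging process:

Compare 2 vs 1: take 1 from right. Merged: [1]
Compare 2 vs 5: take 2 from left. Merged: [1, 2]
Compare 6 vs 5: take 5 from right. Merged: [1, 2, 5]
Compare 6 vs 9: take 6 from left. Merged: [1, 2, 5, 6]
Compare 6 vs 9: take 6 from left. Merged: [1, 2, 5, 6, 6]
Append remaining from right: [9]. Merged: [1, 2, 5, 6, 6, 9]

Final merged array: [1, 2, 5, 6, 6, 9]
Total comparisons: 5

The merged array is [1, 2, 5, 6, 6, 9], requiring 5 comparisons. The merge step runs in O(n) time where n is the total number of elements.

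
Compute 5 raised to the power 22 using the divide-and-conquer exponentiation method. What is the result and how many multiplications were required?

Computing 5^22 by squaring (build up from 5^1; each line after the first costs one multiplication):

5^1 = 5
5^2 = (5^1)^2 = 5^2 = 25
5^4 = (5^2)^2 = 25^2 = 625
5^5 = 5 * 5^4 = 5 * 625 = 3125
5^10 = (5^5)^2 = 3125^2 = 9765625
5^11 = 5 * 5^10 = 5 * 9765625 = 48828125
5^22 = (5^11)^2 = 48828125^2 = 2384185791015625

Result: 2384185791015625
Multiplications needed: 6 (6 lines after 5^1)

5^22 = 2384185791015625. Using exponentiation by squaring, this requires 6 multiplications. The key idea: if the exponent is even, square the half-power; if odd, multiply by the base once.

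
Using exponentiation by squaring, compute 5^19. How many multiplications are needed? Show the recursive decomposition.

Computing 5^19 by squaring (build up from 5^1; each line after the first costs one multiplication):

5^1 = 5
5^2 = (5^1)^2 = 5^2 = 25
5^4 = (5^2)^2 = 25^2 = 625
5^8 = (5^4)^2 = 625^2 = 390625
5^9 = 5 * 5^8 = 5 * 390625 = 1953125
5^18 = (5^9)^2 = 1953125^2 = 3814697265625
5^19 = 5 * 5^18 = 5 * 3814697265625 = 19073486328125

Result: 19073486328125
Multiplications needed: 6 (6 lines after 5^1)

5^19 = 19073486328125. Using exponentiation by squaring, this requires 6 multiplications. The key idea: if the exponent is even, square the half-power; if odd, multiply by the base once.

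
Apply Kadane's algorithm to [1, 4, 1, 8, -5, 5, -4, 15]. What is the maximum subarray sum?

Using Kadane's algorithm on [1, 4, 1, 8, -5, 5, -4, 15]:

Scanning through the array:
Position 1 (value 4): max_ending_here = 5, max_so_far = 5
Position 2 (value 1): max_ending_here = 6, max_so_far = 6
Position 3 (value 8): max_ending_here = 14, max_so_far = 14
Position 4 (value -5): max_ending_here = 9, max_so_far = 14
Position 5 (value 5): max_ending_here = 14, max_so_far = 14
Position 6 (value -4): max_ending_here = 10, max_so_far = 14
Position 7 (value 15): max_ending_here = 25, max_so_far = 25

Maximum subarray: [1, 4, 1, 8, -5, 5, -4, 15]
Maximum sum: 25

The maximum subarray is [1, 4, 1, 8, -5, 5, -4, 15] with sum 25. This subarray runs from index 0 to index 7.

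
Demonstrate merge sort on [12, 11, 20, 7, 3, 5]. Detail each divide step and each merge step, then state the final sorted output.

Merge sort trace:

Split: [12, 11, 20, 7, 3, 5] -> [12, 11, 20] and [7, 3, 5]
  Split: [12, 11, 20] -> [12] and [11, 20]
    Split: [11, 20] -> [11] and [20]
    Merge: [11] + [20] -> [11, 20]
  Merge: [12] + [11, 20] -> [11, 12, 20]
  Split: [7, 3, 5] -> [7] and [3, 5]
    Split: [3, 5] -> [3] and [5]
    Merge: [3] + [5] -> [3, 5]
  Merge: [7] + [3, 5] -> [3, 5, 7]
Merge: [11, 12, 20] + [3, 5, 7] -> [3, 5, 7, 11, 12, 20]

Final sorted array: [3, 5, 7, 11, 12, 20]

The merge sort proceeds by recursively splitting the array and merging sorted halves.
After all merges, the sorted array is [3, 5, 7, 11, 12, 20].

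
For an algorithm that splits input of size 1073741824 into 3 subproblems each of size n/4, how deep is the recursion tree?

For divide and conquer with division factor 4:

Problem sizes at each level:
Level 0: 1073741824
Level 1: 268435456
Level 2: 67108864
Level 3: 16777216
Level 4: 4194304
Level 5: 1048576
Level 6: 262144
Level 7: 65536
Level 8: 16384
Level 9: 4096
Level 10: 1024
Level 11: 256
Level 12: 64
Level 13: 16
Level 14: 4
Level 15: 1

The root is level 0 and the size-1 base case is level 15 (the tree spans levels 0 through 15, i.e. 16 levels counting the root), so the depth is the number of divisions: log_4(1073741824) = 15

The recursion tree depth is log_4(1073741824) = 15. At each level, the problem size is divided by 4, so it takes 15 divisions to reduce to a base case of size 1. The algorithm makes 3 recursive calls at each level.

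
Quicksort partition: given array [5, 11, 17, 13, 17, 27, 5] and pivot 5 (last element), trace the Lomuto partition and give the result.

Lomuto partition with pivot = 5:

Initial array: [5, 11, 17, 13, 17, 27, 5]

arr[0]=5 <= 5: swap with position 0, array becomes [5, 11, 17, 13, 17, 27, 5]
arr[1]=11 > 5: no swap
arr[2]=17 > 5: no swap
arr[3]=13 > 5: no swap
arr[4]=17 > 5: no swap
arr[5]=27 > 5: no swap

Place pivot at position 1: [5, 5, 17, 13, 17, 27, 11]
Pivot position: 1

After partitioning with pivot 5, the array becomes [5, 5, 17, 13, 17, 27, 11]. The pivot is placed at index 1. All elements to the left of the pivot are <= 5, and all elements to the right are > 5.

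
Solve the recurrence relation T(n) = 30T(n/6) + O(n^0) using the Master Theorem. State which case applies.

Master Theorem for T(n) = 30T(n/6) + O(n^0):

a = 30, b = 6, c = 0
log_b(a) = log_6(30) = 1.8982

Case 1: c = 0 < log_6(30) = 1.8982
T(n) = O(n^(log_6 30))

For T(n) = 30T(n/6) + O(n^0): log_6(30) = 1.8982. This is Case 1 of the Master Theorem (c < log_b(a), work dominated by leaves), giving O(n^(log_6 30)).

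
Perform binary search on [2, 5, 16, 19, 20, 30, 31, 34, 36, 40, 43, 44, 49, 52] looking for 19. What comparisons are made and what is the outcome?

Binary search for 19 in [2, 5, 16, 19, 20, 30, 31, 34, 36, 40, 43, 44, 49, 52]:

lo=0, hi=13, mid=6, arr[mid]=31 -> 31 > 19, search left half
lo=0, hi=5, mid=2, arr[mid]=16 -> 16 < 19, search right half
lo=3, hi=5, mid=4, arr[mid]=20 -> 20 > 19, search left half
lo=3, hi=3, mid=3, arr[mid]=19 -> Found target at index 3!

Binary search finds 19 at index 3 after 4 comparisons. The search repeatedly halves the search space by comparing with the middle element.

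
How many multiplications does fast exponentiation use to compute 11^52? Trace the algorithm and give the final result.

Computing 11^52 by squaring (build up from 11^1; each line after the first costs one multiplication):

11^1 = 11
11^2 = (11^1)^2 = 11^2 = 121
11^3 = 11 * 11^2 = 11 * 121 = 1331
11^6 = (11^3)^2 = 1331^2 = 1771561
11^12 = (11^6)^2 = 1771561^2 = 3138428376721
11^13 = 11 * 11^12 = 11 * 3138428376721 = 34522712143931
11^26 = (11^13)^2 = 34522712143931^2 = 1191817653772720942460132761
11^52 = (11^26)^2 = 1191817653772720942460132761^2 = 1420429319844313329730664601483335671261683881745483121

Result: 1420429319844313329730664601483335671261683881745483121
Multiplications needed: 7 (7 lines after 11^1)

11^52 = 1420429319844313329730664601483335671261683881745483121. Using exponentiation by squaring, this requires 7 multiplications. The key idea: if the exponent is even, square the half-power; if odd, multiply by the base once.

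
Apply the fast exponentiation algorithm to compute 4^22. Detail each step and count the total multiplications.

Computing 4^22 by squaring (build up from 4^1; each line after the first costs one multiplication):

4^1 = 4
4^2 = (4^1)^2 = 4^2 = 16
4^4 = (4^2)^2 = 16^2 = 256
4^5 = 4 * 4^4 = 4 * 256 = 1024
4^10 = (4^5)^2 = 1024^2 = 1048576
4^11 = 4 * 4^10 = 4 * 1048576 = 4194304
4^22 = (4^11)^2 = 4194304^2 = 17592186044416

Result: 17592186044416
Multiplications needed: 6 (6 lines after 4^1)

4^22 = 17592186044416. Using exponentiation by squaring, this requires 6 multiplications. The key idea: if the exponent is even, square the half-power; if odd, multiply by the base once.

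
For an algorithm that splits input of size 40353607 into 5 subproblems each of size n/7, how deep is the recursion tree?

For divide and conquer with division factor 7:

Problem sizes at each level:
Level 0: 40353607
Level 1: 5764801
Level 2: 823543
Level 3: 117649
Level 4: 16807
Level 5: 2401
Level 6: 343
Level 7: 49
Level 8: 7
Level 9: 1

The root is level 0 and the size-1 base case is level 9 (the tree spans levels 0 through 9, i.e. 10 levels counting the root), so the depth is the number of divisions: log_7(40353607) = 9

The recursion tree depth is log_7(40353607) = 9. At each level, the problem size is divided by 7, so it takes 9 divisions to reduce to a base case of size 1. The algorithm makes 5 recursive calls at each level.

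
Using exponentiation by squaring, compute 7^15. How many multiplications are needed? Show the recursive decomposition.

Computing 7^15 by squaring (build up from 7^1; each line after the first costs one multiplication):

7^1 = 7
7^2 = (7^1)^2 = 7^2 = 49
7^3 = 7 * 7^2 = 7 * 49 = 343
7^6 = (7^3)^2 = 343^2 = 117649
7^7 = 7 * 7^6 = 7 * 117649 = 823543
7^14 = (7^7)^2 = 823543^2 = 678223072849
7^15 = 7 * 7^14 = 7 * 678223072849 = 4747561509943

Result: 4747561509943
Multiplications needed: 6 (6 lines after 7^1)

7^15 = 4747561509943. Using exponentiation by squaring, this requires 6 multiplications. The key idea: if the exponent is even, square the half-power; if odd, multiply by the base once.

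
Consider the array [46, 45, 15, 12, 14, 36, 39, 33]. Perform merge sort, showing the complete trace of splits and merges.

Merge sort trace:

Split: [46, 45, 15, 12, 14, 36, 39, 33] -> [46, 45, 15, 12] and [14, 36, 39, 33]
  Split: [46, 45, 15, 12] -> [46, 45] and [15, 12]
    Split: [46, 45] -> [46] and [45]
    Merge: [46] + [45] -> [45, 46]
    Split: [15, 12] -> [15] and [12]
    Merge: [15] + [12] -> [12, 15]
  Merge: [45, 46] + [12, 15] -> [12, 15, 45, 46]
  Split: [14, 36, 39, 33] -> [14, 36] and [39, 33]
    Split: [14, 36] -> [14] and [36]
    Merge: [14] + [36] -> [14, 36]
    Split: [39, 33] -> [39] and [33]
    Merge: [39] + [33] -> [33, 39]
  Merge: [14, 36] + [33, 39] -> [14, 33, 36, 39]
Merge: [12, 15, 45, 46] + [14, 33, 36, 39] -> [12, 14, 15, 33, 36, 39, 45, 46]

Final sorted array: [12, 14, 15, 33, 36, 39, 45, 46]

The merge sort proceeds by recursively splitting the array and merging sorted halves.
After all merges, the sorted array is [12, 14, 15, 33, 36, 39, 45, 46].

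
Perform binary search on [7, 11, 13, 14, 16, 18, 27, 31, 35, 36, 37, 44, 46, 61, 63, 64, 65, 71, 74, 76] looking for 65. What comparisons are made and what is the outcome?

Binary search for 65 in [7, 11, 13, 14, 16, 18, 27, 31, 35, 36, 37, 44, 46, 61, 63, 64, 65, 71, 74, 76]:

lo=0, hi=19, mid=9, arr[mid]=36 -> 36 < 65, search right half
lo=10, hi=19, mid=14, arr[mid]=63 -> 63 < 65, search right half
lo=15, hi=19, mid=17, arr[mid]=71 -> 71 > 65, search left half
lo=15, hi=16, mid=15, arr[mid]=64 -> 64 < 65, search right half
lo=16, hi=16, mid=16, arr[mid]=65 -> Found target at index 16!

Binary search finds 65 at index 16 after 5 comparisons. The search repeatedly halves the search space by comparing with the middle element.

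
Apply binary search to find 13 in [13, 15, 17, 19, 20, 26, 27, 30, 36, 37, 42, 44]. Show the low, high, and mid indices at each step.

Binary search for 13 in [13, 15, 17, 19, 20, 26, 27, 30, 36, 37, 42, 44]:

lo=0, hi=11, mid=5, arr[mid]=26 -> 26 > 13, search left half
lo=0, hi=4, mid=2, arr[mid]=17 -> 17 > 13, search left half
lo=0, hi=1, mid=0, arr[mid]=13 -> Found target at index 0!

Binary search finds 13 at index 0 after 3 comparisons. The search repeatedly halves the search space by comparing with the middle element.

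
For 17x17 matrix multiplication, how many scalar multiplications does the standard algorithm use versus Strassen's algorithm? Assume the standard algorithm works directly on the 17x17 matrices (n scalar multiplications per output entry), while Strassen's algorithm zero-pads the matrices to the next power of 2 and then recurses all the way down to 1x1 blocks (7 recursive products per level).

Matrix multiplication for 17x17 matrices:

Strassen's algorithm requires power-of-2 dimensions. Pad 17x17 to 32x32 (next power of 2).

Standard algorithm: 17^3 = 4913 multiplications
Strassen's algorithm: 7^(log2(32)) = 7^5 = 16807 multiplications
Difference: 4913 - 16807 = -11894 (Strassen uses MORE here due to padding overhead — for small or just-over-power-of-2 n, padding can outweigh the per-level savings)

Standard: 4913 multiplications (17^3). Strassen: 16807 multiplications (7^5, after padding to 32x32). Strassen reduces 8 recursive multiplications to 7 at each level.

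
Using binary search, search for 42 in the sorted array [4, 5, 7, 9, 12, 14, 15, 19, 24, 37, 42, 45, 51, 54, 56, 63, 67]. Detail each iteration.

Binary search for 42 in [4, 5, 7, 9, 12, 14, 15, 19, 24, 37, 42, 45, 51, 54, 56, 63, 67]:

lo=0, hi=16, mid=8, arr[mid]=24 -> 24 < 42, search right half
lo=9, hi=16, mid=12, arr[mid]=51 -> 51 > 42, search left half
lo=9, hi=11, mid=10, arr[mid]=42 -> Found target at index 10!

Binary search finds 42 at index 10 after 3 comparisons. The search repeatedly halves the search space by comparing with the middle element.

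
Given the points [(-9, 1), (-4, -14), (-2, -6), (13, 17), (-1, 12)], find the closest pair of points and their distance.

Computing all pairwise distances among 5 points:

d((-9, 1), (-4, -14)) = 15.8114
d((-9, 1), (-2, -6)) = 9.8995
d((-9, 1), (13, 17)) = 27.2029
d((-9, 1), (-1, 12)) = 13.6015
d((-4, -14), (-2, -6)) = 8.2462 <-- minimum
d((-4, -14), (13, 17)) = 35.3553
d((-4, -14), (-1, 12)) = 26.1725
d((-2, -6), (13, 17)) = 27.4591
d((-2, -6), (-1, 12)) = 18.0278
d((13, 17), (-1, 12)) = 14.8661

Closest pair: (-4, -14) and (-2, -6) with distance 8.2462

The closest pair is (-4, -14) and (-2, -6) with Euclidean distance 8.2462. For 5 points, brute-force pairwise comparison is shown above. For large n, the divide-and-conquer algorithm (sort by x, recurse on halves, check the dividing strip) achieves O(n log n).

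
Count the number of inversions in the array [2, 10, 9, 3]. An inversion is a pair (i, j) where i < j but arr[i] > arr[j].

Finding inversions in [2, 10, 9, 3]:

(1, 2): arr[1]=10 > arr[2]=9
(1, 3): arr[1]=10 > arr[3]=3
(2, 3): arr[2]=9 > arr[3]=3

Total inversions: 3

The array has 3 inversion(s): (1,2), (1,3), (2,3). Each pair (i,j) satisfies i < j and arr[i] > arr[j].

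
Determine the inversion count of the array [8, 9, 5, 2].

Finding inversions in [8, 9, 5, 2]:

(0, 2): arr[0]=8 > arr[2]=5
(0, 3): arr[0]=8 > arr[3]=2
(1, 2): arr[1]=9 > arr[2]=5
(1, 3): arr[1]=9 > arr[3]=2
(2, 3): arr[2]=5 > arr[3]=2

Total inversions: 5

The array has 5 inversion(s): (0,2), (0,3), (1,2), (1,3), (2,3). Each pair (i,j) satisfies i < j and arr[i] > arr[j].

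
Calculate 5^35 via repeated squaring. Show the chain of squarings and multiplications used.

Computing 5^35 by squaring (build up from 5^1; each line after the first costs one multiplication):

5^1 = 5
5^2 = (5^1)^2 = 5^2 = 25
5^4 = (5^2)^2 = 25^2 = 625
5^8 = (5^4)^2 = 625^2 = 390625
5^16 = (5^8)^2 = 390625^2 = 152587890625
5^17 = 5 * 5^16 = 5 * 152587890625 = 762939453125
5^34 = (5^17)^2 = 762939453125^2 = 582076609134674072265625
5^35 = 5 * 5^34 = 5 * 582076609134674072265625 = 2910383045673370361328125

Result: 2910383045673370361328125
Multiplications needed: 7 (7 lines after 5^1)

5^35 = 2910383045673370361328125. Using exponentiation by squaring, this requires 7 multiplications. The key idea: if the exponent is even, square the half-power; if odd, multiply by the base once.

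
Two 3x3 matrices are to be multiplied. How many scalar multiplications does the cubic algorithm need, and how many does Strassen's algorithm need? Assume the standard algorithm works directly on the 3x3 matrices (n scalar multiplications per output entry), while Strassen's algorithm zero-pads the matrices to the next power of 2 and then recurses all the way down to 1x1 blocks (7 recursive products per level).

Matrix multiplication for 3x3 matrices:

Strassen's algorithm requires power-of-2 dimensions. Pad 3x3 to 4x4 (next power of 2).

Standard algorithm: 3^3 = 27 multiplications
Strassen's algorithm: 7^(log2(4)) = 7^2 = 49 multiplications
Difference: 27 - 49 = -22 (Strassen uses MORE here due to padding overhead — for small or just-over-power-of-2 n, padding can outweigh the per-level savings)

Standard: 27 multiplications (3^3). Strassen: 49 multiplications (7^2, after padding to 4x4). Strassen reduces 8 recursive multiplications to 7 at each level.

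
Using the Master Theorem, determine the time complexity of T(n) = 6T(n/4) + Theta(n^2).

Master Theorem for T(n) = 6T(n/4) + O(n^2):

a = 6, b = 4, c = 2
log_b(a) = log_4(6) = 1.2925

Case 3: c = 2 > log_4(6) = 1.2925
T(n) = O(n^2) = O(n^2)

For T(n) = 6T(n/4) + O(n^2): log_4(6) = 1.2925. This is Case 3 of the Master Theorem (c > log_b(a), work dominated by root), giving O(n^2).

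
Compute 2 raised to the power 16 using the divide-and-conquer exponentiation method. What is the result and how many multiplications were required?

Computing 2^16 by squaring (build up from 2^1; each line after the first costs one multiplication):

2^1 = 2
2^2 = (2^1)^2 = 2^2 = 4
2^4 = (2^2)^2 = 4^2 = 16
2^8 = (2^4)^2 = 16^2 = 256
2^16 = (2^8)^2 = 256^2 = 65536

Result: 65536
Multiplications needed: 4 (4 lines after 2^1)

2^16 = 65536. Using exponentiation by squaring, this requires 4 multiplications. The key idea: if the exponent is even, square the half-power; if odd, multiply by the base once.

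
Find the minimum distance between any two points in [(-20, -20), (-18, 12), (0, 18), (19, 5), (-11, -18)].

Computing all pairwise distances among 5 points:

d((-20, -20), (-18, 12)) = 32.0624
d((-20, -20), (0, 18)) = 42.9418
d((-20, -20), (19, 5)) = 46.3249
d((-20, -20), (-11, -18)) = 9.2195 <-- minimum
d((-18, 12), (0, 18)) = 18.9737
d((-18, 12), (19, 5)) = 37.6563
d((-18, 12), (-11, -18)) = 30.8058
d((0, 18), (19, 5)) = 23.0217
d((0, 18), (-11, -18)) = 37.6431
d((19, 5), (-11, -18)) = 37.8021

Closest pair: (-20, -20) and (-11, -18) with distance 9.2195

The closest pair is (-20, -20) and (-11, -18) with Euclidean distance 9.2195. For 5 points, brute-force pairwise comparison is shown above. For large n, the divide-and-conquer algorithm (sort by x, recurse on halves, check the dividing strip) achieves O(n log n).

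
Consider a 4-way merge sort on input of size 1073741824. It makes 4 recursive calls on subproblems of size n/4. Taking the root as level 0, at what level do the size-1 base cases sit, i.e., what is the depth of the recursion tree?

For divide and conquer with division factor 4:

Problem sizes at each level:
Level 0: 1073741824
Level 1: 268435456
Level 2: 67108864
Level 3: 16777216
Level 4: 4194304
Level 5: 1048576
Level 6: 262144
Level 7: 65536
Level 8: 16384
Level 9: 4096
Level 10: 1024
Level 11: 256
Level 12: 64
Level 13: 16
Level 14: 4
Level 15: 1

The root is level 0 and the size-1 base case is level 15 (the tree spans levels 0 through 15, i.e. 16 levels counting the root), so the depth is the number of divisions: log_4(1073741824) = 15

The recursion tree depth is log_4(1073741824) = 15. At each level, the problem size is divided by 4, so it takes 15 divisions to reduce to a base case of size 1. The algorithm makes 4 recursive calls at each level.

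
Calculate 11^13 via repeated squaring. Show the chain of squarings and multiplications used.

Computing 11^13 by squaring (build up from 11^1; each line after the first costs one multiplication):

11^1 = 11
11^2 = (11^1)^2 = 11^2 = 121
11^3 = 11 * 11^2 = 11 * 121 = 1331
11^6 = (11^3)^2 = 1331^2 = 1771561
11^12 = (11^6)^2 = 1771561^2 = 3138428376721
11^13 = 11 * 11^12 = 11 * 3138428376721 = 34522712143931

Result: 34522712143931
Multiplications needed: 5 (5 lines after 11^1)

11^13 = 34522712143931. Using exponentiation by squaring, this requires 5 multiplications. The key idea: if the exponent is even, square the half-power; if odd, multiply by the base once.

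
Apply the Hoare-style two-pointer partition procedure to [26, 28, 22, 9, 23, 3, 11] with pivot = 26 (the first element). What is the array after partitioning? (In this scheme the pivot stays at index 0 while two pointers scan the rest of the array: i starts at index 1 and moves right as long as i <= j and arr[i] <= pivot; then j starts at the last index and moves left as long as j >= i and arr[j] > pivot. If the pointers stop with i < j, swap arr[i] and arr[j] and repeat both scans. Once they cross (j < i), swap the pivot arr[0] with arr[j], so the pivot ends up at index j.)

Hoare-style two-pointer partition with pivot = 26:

Initial array: [26, 28, 22, 9, 23, 3, 11]

Pointers start at i = 1, j = 6.
i stops at index 1 (arr[1]=28 > 26), j stops at index 6 (arr[6]=11 <= 26): swap arr[1] and arr[6], array becomes [26, 11, 22, 9, 23, 3, 28]
i ends at 6, j ends at 5: the pointers have crossed (j < i), so scanning stops.

Swap pivot arr[0] with arr[5] to place pivot at position 5: [3, 11, 22, 9, 23, 26, 28]
Pivot position: 5

After partitioning with pivot 26, the array becomes [3, 11, 22, 9, 23, 26, 28]. The pivot is placed at index 5. All elements to the left of the pivot are <= 26, and all elements to the right are > 26.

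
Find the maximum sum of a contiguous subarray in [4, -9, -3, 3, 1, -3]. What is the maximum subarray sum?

Using Kadane's algorithm on [4, -9, -3, 3, 1, -3]:

Scanning through the array:
Position 1 (value -9): max_ending_here = -5, max_so_far = 4
Position 2 (value -3): max_ending_here = -3, max_so_far = 4
Position 3 (value 3): max_ending_here = 3, max_so_far = 4
Position 4 (value 1): max_ending_here = 4, max_so_far = 4
Position 5 (value -3): max_ending_here = 1, max_so_far = 4

Maximum subarray: [4]
Maximum sum: 4

The maximum subarray is [4] with sum 4. This subarray runs from index 0 to index 0.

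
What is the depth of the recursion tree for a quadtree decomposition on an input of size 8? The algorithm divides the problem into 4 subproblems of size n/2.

For divide and conquer with division factor 2:

Problem sizes at each level:
Level 0: 8
Level 1: 4
Level 2: 2
Level 3: 1

The root is level 0 and the size-1 base case is level 3 (the tree spans levels 0 through 3, i.e. 4 levels counting the root), so the depth is the number of divisions: log_2(8) = 3

The recursion tree depth is log_2(8) = 3. At each level, the problem size is divided by 2, so it takes 3 divisions to reduce to a base case of size 1. The algorithm makes 4 recursive calls at each level.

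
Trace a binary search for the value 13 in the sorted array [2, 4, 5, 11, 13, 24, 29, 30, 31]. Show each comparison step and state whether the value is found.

Binary search for 13 in [2, 4, 5, 11, 13, 24, 29, 30, 31]:

lo=0, hi=8, mid=4, arr[mid]=13 -> Found target at index 4!

Binary search finds 13 at index 4 after 1 comparisons. The search repeatedly halves the search space by comparing with the middle element.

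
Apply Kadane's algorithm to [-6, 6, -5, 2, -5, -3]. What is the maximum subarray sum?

Using Kadane's algorithm on [-6, 6, -5, 2, -5, -3]:

Scanning through the array:
Position 1 (value 6): max_ending_here = 6, max_so_far = 6
Position 2 (value -5): max_ending_here = 1, max_so_far = 6
Position 3 (value 2): max_ending_here = 3, max_so_far = 6
Position 4 (value -5): max_ending_here = -2, max_so_far = 6
Position 5 (value -3): max_ending_here = -3, max_so_far = 6

Maximum subarray: [6]
Maximum sum: 6

The maximum subarray is [6] with sum 6. This subarray runs from index 1 to index 1.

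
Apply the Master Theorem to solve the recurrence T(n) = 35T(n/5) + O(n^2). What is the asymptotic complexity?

Master Theorem for T(n) = 35T(n/5) + O(n^2):

a = 35, b = 5, c = 2
log_b(a) = log_5(35) = 2.2091

Case 1: c = 2 < log_5(35) = 2.2091
T(n) = O(n^(log_5 35))

For T(n) = 35T(n/5) + O(n^2): log_5(35) = 2.2091. This is Case 1 of the Master Theorem (c < log_b(a), work dominated by leaves), giving O(n^(log_5 35)).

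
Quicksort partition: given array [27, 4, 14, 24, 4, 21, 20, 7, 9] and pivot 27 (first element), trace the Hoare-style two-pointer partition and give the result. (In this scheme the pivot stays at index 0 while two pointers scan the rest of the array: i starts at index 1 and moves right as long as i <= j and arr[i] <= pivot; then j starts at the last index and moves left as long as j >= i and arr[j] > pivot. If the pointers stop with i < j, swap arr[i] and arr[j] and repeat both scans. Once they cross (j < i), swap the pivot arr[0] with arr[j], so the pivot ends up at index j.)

Hoare-style two-pointer partition with pivot = 27:

Initial array: [27, 4, 14, 24, 4, 21, 20, 7, 9]

Pointers start at i = 1, j = 8.
i ends at 9, j ends at 8: the pointers have crossed (j < i), so scanning stops.

Swap pivot arr[0] with arr[8] to place pivot at position 8: [9, 4, 14, 24, 4, 21, 20, 7, 27]
Pivot position: 8

After partitioning with pivot 27, the array becomes [9, 4, 14, 24, 4, 21, 20, 7, 27]. The pivot is placed at index 8. All elements to the left of the pivot are <= 27, and all elements to the right are > 27.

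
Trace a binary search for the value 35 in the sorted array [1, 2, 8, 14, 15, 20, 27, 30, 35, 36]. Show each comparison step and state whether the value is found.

Binary search for 35 in [1, 2, 8, 14, 15, 20, 27, 30, 35, 36]:

lo=0, hi=9, mid=4, arr[mid]=15 -> 15 < 35, search right half
lo=5, hi=9, mid=7, arr[mid]=30 -> 30 < 35, search right half
lo=8, hi=9, mid=8, arr[mid]=35 -> Found target at index 8!

Binary search finds 35 at index 8 after 3 comparisons. The search repeatedly halves the search space by comparing with the middle element.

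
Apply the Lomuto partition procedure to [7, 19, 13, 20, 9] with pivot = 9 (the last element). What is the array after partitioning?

Lomuto partition with pivot = 9:

Initial array: [7, 19, 13, 20, 9]

arr[0]=7 <= 9: swap with position 0, array becomes [7, 19, 13, 20, 9]
arr[1]=19 > 9: no swap
arr[2]=13 > 9: no swap
arr[3]=20 > 9: no swap

Place pivot at position 1: [7, 9, 13, 20, 19]
Pivot position: 1

After partitioning with pivot 9, the array becomes [7, 9, 13, 20, 19]. The pivot is placed at index 1. All elements to the left of the pivot are <= 9, and all elements to the right are > 9.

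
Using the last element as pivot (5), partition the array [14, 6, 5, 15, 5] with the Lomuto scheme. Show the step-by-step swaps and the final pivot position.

Lomuto partition with pivot = 5:

Initial array: [14, 6, 5, 15, 5]

arr[0]=14 > 5: no swap
arr[1]=6 > 5: no swap
arr[2]=5 <= 5: swap with position 0, array becomes [5, 6, 14, 15, 5]
arr[3]=15 > 5: no swap

Place pivot at position 1: [5, 5, 14, 15, 6]
Pivot position: 1

After partitioning with pivot 5, the array becomes [5, 5, 14, 15, 6]. The pivot is placed at index 1. All elements to the left of the pivot are <= 5, and all elements to the right are > 5.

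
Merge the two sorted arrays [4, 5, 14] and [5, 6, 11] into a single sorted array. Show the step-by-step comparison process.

Merging process:

Compare 4 vs 5: take 4 from left. Merged: [4]
Compare 5 vs 5: take 5 from left. Merged: [4, 5]
Compare 14 vs 5: take 5 from right. Merged: [4, 5, 5]
Compare 14 vs 6: take 6 from right. Merged: [4, 5, 5, 6]
Compare 14 vs 11: take 11 from right. Merged: [4, 5, 5, 6, 11]
Append remaining from left: [14]. Merged: [4, 5, 5, 6, 11, 14]

Final merged array: [4, 5, 5, 6, 11, 14]
Total comparisons: 5

The merged array is [4, 5, 5, 6, 11, 14], requiring 5 comparisons. The merge step runs in O(n) time where n is the total number of elements.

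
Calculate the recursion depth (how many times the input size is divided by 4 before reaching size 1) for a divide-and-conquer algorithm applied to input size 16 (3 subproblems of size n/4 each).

For divide and conquer with division factor 4:

Problem sizes at each level:
Level 0: 16
Level 1: 4
Level 2: 1

The root is level 0 and the size-1 base case is level 2 (the tree spans levels 0 through 2, i.e. 3 levels counting the root), so the depth is the number of divisions: log_4(16) = 2

The recursion tree depth is log_4(16) = 2. At each level, the problem size is divided by 4, so it takes 2 divisions to reduce to a base case of size 1. The algorithm makes 3 recursive calls at each level.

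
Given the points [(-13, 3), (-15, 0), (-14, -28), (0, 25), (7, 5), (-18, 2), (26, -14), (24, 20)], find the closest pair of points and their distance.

Computing all pairwise distances among 8 points:

d((-13, 3), (-15, 0)) = 3.6056 <-- minimum
d((-13, 3), (-14, -28)) = 31.0161
d((-13, 3), (0, 25)) = 25.5539
d((-13, 3), (7, 5)) = 20.0998
d((-13, 3), (-18, 2)) = 5.099
d((-13, 3), (26, -14)) = 42.5441
d((-13, 3), (24, 20)) = 40.7185
d((-15, 0), (-14, -28)) = 28.0179
d((-15, 0), (0, 25)) = 29.1548
d((-15, 0), (7, 5)) = 22.561
d((-15, 0), (-18, 2)) = 3.6056 <-- minimum
d((-15, 0), (26, -14)) = 43.3244
d((-15, 0), (24, 20)) = 43.8292
d((-14, -28), (0, 25)) = 54.8179
d((-14, -28), (7, 5)) = 39.1152
d((-14, -28), (-18, 2)) = 30.2655
d((-14, -28), (26, -14)) = 42.3792
d((-14, -28), (24, 20)) = 61.2209
d((0, 25), (7, 5)) = 21.1896
d((0, 25), (-18, 2)) = 29.2062
d((0, 25), (26, -14)) = 46.8722
d((0, 25), (24, 20)) = 24.5153
d((7, 5), (-18, 2)) = 25.1794
d((7, 5), (26, -14)) = 26.8701
d((7, 5), (24, 20)) = 22.6716
d((-18, 2), (26, -14)) = 46.8188
d((-18, 2), (24, 20)) = 45.6946
d((26, -14), (24, 20)) = 34.0588

Minimum distance: 3.6056 (tie among 2 pairs: (-13, 3) and (-15, 0); (-15, 0) and (-18, 2))

The minimum Euclidean distance is 3.6056. There is a tie: 2 pairs achieve this minimum — (-13, 3) and (-15, 0); (-15, 0) and (-18, 2). Any of these is a valid closest pair. For 8 points, brute-force pairwise comparison is shown above. For large n, the divide-and-conquer algorithm (sort by x, recurse on halves, check the dividing strip) achieves O(n log n).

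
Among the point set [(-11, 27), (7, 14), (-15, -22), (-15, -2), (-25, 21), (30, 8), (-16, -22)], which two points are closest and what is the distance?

Computing all pairwise distances among 7 points:

d((-11, 27), (7, 14)) = 22.2036
d((-11, 27), (-15, -22)) = 49.163
d((-11, 27), (-15, -2)) = 29.2746
d((-11, 27), (-25, 21)) = 15.2315
d((-11, 27), (30, 8)) = 45.1885
d((-11, 27), (-16, -22)) = 49.2544
d((7, 14), (-15, -22)) = 42.19
d((7, 14), (-15, -2)) = 27.2029
d((7, 14), (-25, 21)) = 32.7567
d((7, 14), (30, 8)) = 23.7697
d((7, 14), (-16, -22)) = 42.72
d((-15, -22), (-15, -2)) = 20.0
d((-15, -22), (-25, 21)) = 44.1475
d((-15, -22), (30, 8)) = 54.0833
d((-15, -22), (-16, -22)) = 1.0 <-- minimum
d((-15, -2), (-25, 21)) = 25.0799
d((-15, -2), (30, 8)) = 46.0977
d((-15, -2), (-16, -22)) = 20.025
d((-25, 21), (30, 8)) = 56.5155
d((-25, 21), (-16, -22)) = 43.9318
d((30, 8), (-16, -22)) = 54.9181

Closest pair: (-15, -22) and (-16, -22) with distance 1.0

The closest pair is (-15, -22) and (-16, -22) with Euclidean distance 1.0. For 7 points, brute-force pairwise comparison is shown above. For large n, the divide-and-conquer algorithm (sort by x, recurse on halves, check the dividing strip) achieves O(n log n).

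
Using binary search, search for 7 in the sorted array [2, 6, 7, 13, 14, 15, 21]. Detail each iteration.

Binary search for 7 in [2, 6, 7, 13, 14, 15, 21]:

lo=0, hi=6, mid=3, arr[mid]=13 -> 13 > 7, search left half
lo=0, hi=2, mid=1, arr[mid]=6 -> 6 < 7, search right half
lo=2, hi=2, mid=2, arr[mid]=7 -> Found target at index 2!

Binary search finds 7 at index 2 after 3 comparisons. The search repeatedly halves the search space by comparing with the middle element.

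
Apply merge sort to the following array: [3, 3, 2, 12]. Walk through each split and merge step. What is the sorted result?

Merge sort trace:

Split: [3, 3, 2, 12] -> [3, 3] and [2, 12]
  Split: [3, 3] -> [3] and [3]
  Merge: [3] + [3] -> [3, 3]
  Split: [2, 12] -> [2] and [12]
  Merge: [2] + [12] -> [2, 12]
Merge: [3, 3] + [2, 12] -> [2, 3, 3, 12]

Final sorted array: [2, 3, 3, 12]

The merge sort proceeds by recursively splitting the array and merging sorted halves.
After all merges, the sorted array is [2, 3, 3, 12].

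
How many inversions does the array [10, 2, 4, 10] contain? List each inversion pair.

Finding inversions in [10, 2, 4, 10]:

(0, 1): arr[0]=10 > arr[1]=2
(0, 2): arr[0]=10 > arr[2]=4

Total inversions: 2

The array has 2 inversion(s): (0,1), (0,2). Each pair (i,j) satisfies i < j and arr[i] > arr[j].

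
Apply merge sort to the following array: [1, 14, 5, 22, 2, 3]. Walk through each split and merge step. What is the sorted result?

Merge sort trace:

Split: [1, 14, 5, 22, 2, 3] -> [1, 14, 5] and [22, 2, 3]
  Split: [1, 14, 5] -> [1] and [14, 5]
    Split: [14, 5] -> [14] and [5]
    Merge: [14] + [5] -> [5, 14]
  Merge: [1] + [5, 14] -> [1, 5, 14]
  Split: [22, 2, 3] -> [22] and [2, 3]
    Split: [2, 3] -> [2] and [3]
    Merge: [2] + [3] -> [2, 3]
  Merge: [22] + [2, 3] -> [2, 3, 22]
Merge: [1, 5, 14] + [2, 3, 22] -> [1, 2, 3, 5, 14, 22]

Final sorted array: [1, 2, 3, 5, 14, 22]

The merge sort proceeds by recursively splitting the array and merging sorted halves.
After all merges, the sorted array is [1, 2, 3, 5, 14, 22].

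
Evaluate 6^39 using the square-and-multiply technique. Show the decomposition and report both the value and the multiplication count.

Computing 6^39 by squaring (build up from 6^1; each line after the first costs one multiplication):

6^1 = 6
6^2 = (6^1)^2 = 6^2 = 36
6^4 = (6^2)^2 = 36^2 = 1296
6^8 = (6^4)^2 = 1296^2 = 1679616
6^9 = 6 * 6^8 = 6 * 1679616 = 10077696
6^18 = (6^9)^2 = 10077696^2 = 101559956668416
6^19 = 6 * 6^18 = 6 * 101559956668416 = 609359740010496
6^38 = (6^19)^2 = 609359740010496^2 = 371319292745659279662190166016
6^39 = 6 * 6^38 = 6 * 371319292745659279662190166016 = 2227915756473955677973140996096

Result: 2227915756473955677973140996096
Multiplications needed: 8 (8 lines after 6^1)

6^39 = 2227915756473955677973140996096. Using exponentiation by squaring, this requires 8 multiplications. The key idea: if the exponent is even, square the half-power; if odd, multiply by the base once.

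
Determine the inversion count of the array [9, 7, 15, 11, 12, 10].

Finding inversions in [9, 7, 15, 11, 12, 10]:

(0, 1): arr[0]=9 > arr[1]=7
(2, 3): arr[2]=15 > arr[3]=11
(2, 4): arr[2]=15 > arr[4]=12
(2, 5): arr[2]=15 > arr[5]=10
(3, 5): arr[3]=11 > arr[5]=10
(4, 5): arr[4]=12 > arr[5]=10

Total inversions: 6

The array has 6 inversion(s): (0,1), (2,3), (2,4), (2,5), (3,5), (4,5). Each pair (i,j) satisfies i < j and arr[i] > arr[j].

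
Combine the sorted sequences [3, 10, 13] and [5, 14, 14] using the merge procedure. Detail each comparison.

Merging process:

Compare 3 vs 5: take 3 from left. Merged: [3]
Compare 10 vs 5: take 5 from right. Merged: [3, 5]
Compare 10 vs 14: take 10 from left. Merged: [3, 5, 10]
Compare 13 vs 14: take 13 from left. Merged: [3, 5, 10, 13]
Append remaining from right: [14, 14]. Merged: [3, 5, 10, 13, 14, 14]

Final merged array: [3, 5, 10, 13, 14, 14]
Total comparisons: 4

The merged array is [3, 5, 10, 13, 14, 14], requiring 4 comparisons. The merge step runs in O(n) time where n is the total number of elements.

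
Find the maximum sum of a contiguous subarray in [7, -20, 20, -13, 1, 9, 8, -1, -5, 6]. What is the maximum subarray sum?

Using Kadane's algorithm on [7, -20, 20, -13, 1, 9, 8, -1, -5, 6]:

Scanning through the array:
Position 1 (value -20): max_ending_here = -13, max_so_far = 7
Position 2 (value 20): max_ending_here = 20, max_so_far = 20
Position 3 (value -13): max_ending_here = 7, max_so_far = 20
Position 4 (value 1): max_ending_here = 8, max_so_far = 20
Position 5 (value 9): max_ending_here = 17, max_so_far = 20
Position 6 (value 8): max_ending_here = 25, max_so_far = 25
Position 7 (value -1): max_ending_here = 24, max_so_far = 25
Position 8 (value -5): max_ending_here = 19, max_so_far = 25
Position 9 (value 6): max_ending_here = 25, max_so_far = 25

Maximum subarray: [20, -13, 1, 9, 8]
Maximum sum: 25

The maximum subarray is [20, -13, 1, 9, 8] with sum 25. This subarray runs from index 2 to index 6.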